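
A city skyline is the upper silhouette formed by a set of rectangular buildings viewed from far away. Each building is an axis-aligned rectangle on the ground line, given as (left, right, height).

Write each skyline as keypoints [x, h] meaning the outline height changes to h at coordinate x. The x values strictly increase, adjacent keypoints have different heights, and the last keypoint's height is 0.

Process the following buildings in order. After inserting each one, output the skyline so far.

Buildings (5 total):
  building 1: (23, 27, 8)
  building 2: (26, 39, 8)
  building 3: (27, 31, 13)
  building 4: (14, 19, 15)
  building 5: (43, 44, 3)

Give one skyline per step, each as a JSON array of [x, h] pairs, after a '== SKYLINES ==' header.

== SKYLINES ==
[[23,8],[27,0]]
[[23,8],[39,0]]
[[23,8],[27,13],[31,8],[39,0]]
[[14,15],[19,0],[23,8],[27,13],[31,8],[39,0]]
[[14,15],[19,0],[23,8],[27,13],[31,8],[39,0],[43,3],[44,0]]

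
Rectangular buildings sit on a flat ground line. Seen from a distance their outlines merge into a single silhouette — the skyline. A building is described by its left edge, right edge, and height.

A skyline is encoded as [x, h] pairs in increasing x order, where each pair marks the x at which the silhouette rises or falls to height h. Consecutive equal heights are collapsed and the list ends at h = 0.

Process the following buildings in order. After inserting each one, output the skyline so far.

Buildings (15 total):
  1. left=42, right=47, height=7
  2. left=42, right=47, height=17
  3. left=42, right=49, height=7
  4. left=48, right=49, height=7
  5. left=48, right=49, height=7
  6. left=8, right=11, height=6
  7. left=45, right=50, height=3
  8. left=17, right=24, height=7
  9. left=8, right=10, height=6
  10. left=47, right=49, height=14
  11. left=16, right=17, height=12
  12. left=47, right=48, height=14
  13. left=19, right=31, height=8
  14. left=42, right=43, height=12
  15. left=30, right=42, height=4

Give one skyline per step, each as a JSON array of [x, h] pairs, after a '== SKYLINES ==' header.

== SKYLINES ==
[[42,7],[47,0]]
[[42,17],[47,0]]
[[42,17],[47,7],[49,0]]
[[42,17],[47,7],[49,0]]
[[42,17],[47,7],[49,0]]
[[8,6],[11,0],[42,17],[47,7],[49,0]]
[[8,6],[11,0],[42,17],[47,7],[49,3],[50,0]]
[[8,6],[11,0],[17,7],[24,0],[42,17],[47,7],[49,3],[50,0]]
[[8,6],[11,0],[17,7],[24,0],[42,17],[47,7],[49,3],[50,0]]
[[8,6],[11,0],[17,7],[24,0],[42,17],[47,14],[49,3],[50,0]]
[[8,6],[11,0],[16,12],[17,7],[24,0],[42,17],[47,14],[49,3],[50,0]]
[[8,6],[11,0],[16,12],[17,7],[24,0],[42,17],[47,14],[49,3],[50,0]]
[[8,6],[11,0],[16,12],[17,7],[19,8],[31,0],[42,17],[47,14],[49,3],[50,0]]
[[8,6],[11,0],[16,12],[17,7],[19,8],[31,0],[42,17],[47,14],[49,3],[50,0]]
[[8,6],[11,0],[16,12],[17,7],[19,8],[31,4],[42,17],[47,14],[49,3],[50,0]]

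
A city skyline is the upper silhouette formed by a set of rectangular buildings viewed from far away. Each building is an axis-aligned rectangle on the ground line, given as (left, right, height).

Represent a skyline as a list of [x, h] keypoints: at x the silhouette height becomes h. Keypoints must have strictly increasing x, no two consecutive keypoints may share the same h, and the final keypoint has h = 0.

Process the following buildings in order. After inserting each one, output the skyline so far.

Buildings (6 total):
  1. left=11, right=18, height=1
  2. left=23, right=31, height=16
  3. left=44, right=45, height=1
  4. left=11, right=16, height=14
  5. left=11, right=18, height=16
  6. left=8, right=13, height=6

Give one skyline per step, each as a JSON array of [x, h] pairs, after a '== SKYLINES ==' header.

== SKYLINES ==
[[11,1],[18,0]]
[[11,1],[18,0],[23,16],[31,0]]
[[11,1],[18,0],[23,16],[31,0],[44,1],[45,0]]
[[11,14],[16,1],[18,0],[23,16],[31,0],[44,1],[45,0]]
[[11,16],[18,0],[23,16],[31,0],[44,1],[45,0]]
[[8,6],[11,16],[18,0],[23,16],[31,0],[44,1],[45,0]]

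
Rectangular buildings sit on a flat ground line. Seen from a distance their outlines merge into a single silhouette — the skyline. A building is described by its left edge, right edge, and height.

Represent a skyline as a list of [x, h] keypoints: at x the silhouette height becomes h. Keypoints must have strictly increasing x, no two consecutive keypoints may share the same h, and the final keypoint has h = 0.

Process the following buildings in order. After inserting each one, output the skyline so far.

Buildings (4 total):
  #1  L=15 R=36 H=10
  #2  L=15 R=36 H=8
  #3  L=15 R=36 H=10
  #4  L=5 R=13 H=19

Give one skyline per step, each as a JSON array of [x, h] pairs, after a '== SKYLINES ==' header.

== SKYLINES ==
[[15,10],[36,0]]
[[15,10],[36,0]]
[[15,10],[36,0]]
[[5,19],[13,0],[15,10],[36,0]]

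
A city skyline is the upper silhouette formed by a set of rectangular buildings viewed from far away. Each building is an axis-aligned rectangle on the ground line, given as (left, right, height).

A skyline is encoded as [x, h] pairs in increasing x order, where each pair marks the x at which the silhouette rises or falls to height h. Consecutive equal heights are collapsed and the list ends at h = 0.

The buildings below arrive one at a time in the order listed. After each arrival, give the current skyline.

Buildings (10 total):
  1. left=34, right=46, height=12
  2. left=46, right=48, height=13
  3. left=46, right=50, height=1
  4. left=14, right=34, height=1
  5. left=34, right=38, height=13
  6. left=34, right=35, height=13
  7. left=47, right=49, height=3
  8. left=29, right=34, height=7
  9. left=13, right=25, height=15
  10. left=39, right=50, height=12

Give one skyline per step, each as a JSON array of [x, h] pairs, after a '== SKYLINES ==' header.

== SKYLINES ==
[[34,12],[46,0]]
[[34,12],[46,13],[48,0]]
[[34,12],[46,13],[48,1],[50,0]]
[[14,1],[34,12],[46,13],[48,1],[50,0]]
[[14,1],[34,13],[38,12],[46,13],[48,1],[50,0]]
[[14,1],[34,13],[38,12],[46,13],[48,1],[50,0]]
[[14,1],[34,13],[38,12],[46,13],[48,3],[49,1],[50,0]]
[[14,1],[29,7],[34,13],[38,12],[46,13],[48,3],[49,1],[50,0]]
[[13,15],[25,1],[29,7],[34,13],[38,12],[46,13],[48,3],[49,1],[50,0]]
[[13,15],[25,1],[29,7],[34,13],[38,12],[46,13],[48,12],[50,0]]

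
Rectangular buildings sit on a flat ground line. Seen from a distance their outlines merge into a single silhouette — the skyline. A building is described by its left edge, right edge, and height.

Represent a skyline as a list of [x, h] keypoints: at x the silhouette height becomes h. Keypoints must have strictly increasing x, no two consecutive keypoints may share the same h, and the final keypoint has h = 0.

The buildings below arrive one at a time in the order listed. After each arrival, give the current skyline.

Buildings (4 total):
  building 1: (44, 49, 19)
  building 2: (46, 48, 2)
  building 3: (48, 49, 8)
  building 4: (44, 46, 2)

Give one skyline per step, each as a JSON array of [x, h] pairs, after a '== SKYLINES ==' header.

== SKYLINES ==
[[44,19],[49,0]]
[[44,19],[49,0]]
[[44,19],[49,0]]
[[44,19],[49,0]]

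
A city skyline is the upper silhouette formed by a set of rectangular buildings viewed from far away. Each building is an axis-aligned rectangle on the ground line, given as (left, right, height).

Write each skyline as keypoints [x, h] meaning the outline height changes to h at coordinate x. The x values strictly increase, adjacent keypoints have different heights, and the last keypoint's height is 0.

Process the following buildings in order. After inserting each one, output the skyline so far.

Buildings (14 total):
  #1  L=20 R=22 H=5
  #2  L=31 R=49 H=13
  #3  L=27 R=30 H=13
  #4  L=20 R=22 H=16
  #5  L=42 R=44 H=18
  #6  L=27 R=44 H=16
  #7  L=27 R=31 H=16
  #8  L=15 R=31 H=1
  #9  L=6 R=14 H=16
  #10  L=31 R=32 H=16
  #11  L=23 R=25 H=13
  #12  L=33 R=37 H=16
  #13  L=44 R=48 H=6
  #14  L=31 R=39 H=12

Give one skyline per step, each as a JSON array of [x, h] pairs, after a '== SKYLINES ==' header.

== SKYLINES ==
[[20,5],[22,0]]
[[20,5],[22,0],[31,13],[49,0]]
[[20,5],[22,0],[27,13],[30,0],[31,13],[49,0]]
[[20,16],[22,0],[27,13],[30,0],[31,13],[49,0]]
[[20,16],[22,0],[27,13],[30,0],[31,13],[42,18],[44,13],[49,0]]
[[20,16],[22,0],[27,16],[42,18],[44,13],[49,0]]
[[20,16],[22,0],[27,16],[42,18],[44,13],[49,0]]
[[15,1],[20,16],[22,1],[27,16],[42,18],[44,13],[49,0]]
[[6,16],[14,0],[15,1],[20,16],[22,1],[27,16],[42,18],[44,13],[49,0]]
[[6,16],[14,0],[15,1],[20,16],[22,1],[27,16],[42,18],[44,13],[49,0]]
[[6,16],[14,0],[15,1],[20,16],[22,1],[23,13],[25,1],[27,16],[42,18],[44,13],[49,0]]
[[6,16],[14,0],[15,1],[20,16],[22,1],[23,13],[25,1],[27,16],[42,18],[44,13],[49,0]]
[[6,16],[14,0],[15,1],[20,16],[22,1],[23,13],[25,1],[27,16],[42,18],[44,13],[49,0]]
[[6,16],[14,0],[15,1],[20,16],[22,1],[23,13],[25,1],[27,16],[42,18],[44,13],[49,0]]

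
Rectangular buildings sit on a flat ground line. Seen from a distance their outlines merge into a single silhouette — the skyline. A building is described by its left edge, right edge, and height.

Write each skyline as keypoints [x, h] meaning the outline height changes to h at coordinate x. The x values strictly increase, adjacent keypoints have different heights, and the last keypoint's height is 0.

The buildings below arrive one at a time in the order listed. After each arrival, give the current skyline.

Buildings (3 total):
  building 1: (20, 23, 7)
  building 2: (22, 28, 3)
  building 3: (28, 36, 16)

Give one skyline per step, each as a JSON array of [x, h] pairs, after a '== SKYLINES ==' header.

== SKYLINES ==
[[20,7],[23,0]]
[[20,7],[23,3],[28,0]]
[[20,7],[23,3],[28,16],[36,0]]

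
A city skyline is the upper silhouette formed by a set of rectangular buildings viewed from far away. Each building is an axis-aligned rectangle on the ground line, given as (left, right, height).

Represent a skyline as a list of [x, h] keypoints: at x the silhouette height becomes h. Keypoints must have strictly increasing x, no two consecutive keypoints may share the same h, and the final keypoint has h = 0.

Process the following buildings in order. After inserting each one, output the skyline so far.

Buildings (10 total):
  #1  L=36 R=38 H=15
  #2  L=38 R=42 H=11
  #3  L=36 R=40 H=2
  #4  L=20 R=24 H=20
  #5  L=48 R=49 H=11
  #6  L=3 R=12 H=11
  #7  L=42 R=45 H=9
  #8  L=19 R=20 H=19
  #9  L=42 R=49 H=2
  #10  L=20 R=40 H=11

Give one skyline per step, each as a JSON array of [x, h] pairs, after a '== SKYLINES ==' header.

== SKYLINES ==
[[36,15],[38,0]]
[[36,15],[38,11],[42,0]]
[[36,15],[38,11],[42,0]]
[[20,20],[24,0],[36,15],[38,11],[42,0]]
[[20,20],[24,0],[36,15],[38,11],[42,0],[48,11],[49,0]]
[[3,11],[12,0],[20,20],[24,0],[36,15],[38,11],[42,0],[48,11],[49,0]]
[[3,11],[12,0],[20,20],[24,0],[36,15],[38,11],[42,9],[45,0],[48,11],[49,0]]
[[3,11],[12,0],[19,19],[20,20],[24,0],[36,15],[38,11],[42,9],[45,0],[48,11],[49,0]]
[[3,11],[12,0],[19,19],[20,20],[24,0],[36,15],[38,11],[42,9],[45,2],[48,11],[49,0]]
[[3,11],[12,0],[19,19],[20,20],[24,11],[36,15],[38,11],[42,9],[45,2],[48,11],[49,0]]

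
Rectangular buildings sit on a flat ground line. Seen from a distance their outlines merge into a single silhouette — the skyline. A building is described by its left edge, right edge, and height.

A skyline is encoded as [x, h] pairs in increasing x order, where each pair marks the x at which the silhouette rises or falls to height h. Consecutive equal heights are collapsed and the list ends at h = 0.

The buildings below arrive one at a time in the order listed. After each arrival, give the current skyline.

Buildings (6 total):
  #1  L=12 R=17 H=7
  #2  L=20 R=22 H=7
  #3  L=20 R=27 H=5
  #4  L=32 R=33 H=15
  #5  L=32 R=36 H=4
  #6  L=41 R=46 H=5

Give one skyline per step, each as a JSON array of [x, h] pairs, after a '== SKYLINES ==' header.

== SKYLINES ==
[[12,7],[17,0]]
[[12,7],[17,0],[20,7],[22,0]]
[[12,7],[17,0],[20,7],[22,5],[27,0]]
[[12,7],[17,0],[20,7],[22,5],[27,0],[32,15],[33,0]]
[[12,7],[17,0],[20,7],[22,5],[27,0],[32,15],[33,4],[36,0]]
[[12,7],[17,0],[20,7],[22,5],[27,0],[32,15],[33,4],[36,0],[41,5],[46,0]]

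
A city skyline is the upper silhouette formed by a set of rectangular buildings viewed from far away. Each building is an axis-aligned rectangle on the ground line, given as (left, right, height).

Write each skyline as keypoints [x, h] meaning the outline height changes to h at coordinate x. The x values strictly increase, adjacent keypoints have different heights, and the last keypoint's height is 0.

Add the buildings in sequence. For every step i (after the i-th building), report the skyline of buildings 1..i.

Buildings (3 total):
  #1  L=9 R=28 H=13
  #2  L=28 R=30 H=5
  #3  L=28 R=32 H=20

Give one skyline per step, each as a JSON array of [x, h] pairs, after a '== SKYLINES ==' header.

== SKYLINES ==
[[9,13],[28,0]]
[[9,13],[28,5],[30,0]]
[[9,13],[28,20],[32,0]]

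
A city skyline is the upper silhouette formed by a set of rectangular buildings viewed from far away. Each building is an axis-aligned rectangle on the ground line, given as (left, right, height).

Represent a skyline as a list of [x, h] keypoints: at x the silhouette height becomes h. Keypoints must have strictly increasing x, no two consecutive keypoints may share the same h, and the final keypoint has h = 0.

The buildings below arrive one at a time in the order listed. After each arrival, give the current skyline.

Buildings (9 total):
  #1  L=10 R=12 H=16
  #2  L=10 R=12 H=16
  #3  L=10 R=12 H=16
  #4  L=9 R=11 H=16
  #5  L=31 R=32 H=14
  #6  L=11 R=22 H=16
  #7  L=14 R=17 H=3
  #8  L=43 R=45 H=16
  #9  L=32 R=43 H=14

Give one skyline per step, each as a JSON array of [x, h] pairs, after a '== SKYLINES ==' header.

== SKYLINES ==
[[10,16],[12,0]]
[[10,16],[12,0]]
[[10,16],[12,0]]
[[9,16],[12,0]]
[[9,16],[12,0],[31,14],[32,0]]
[[9,16],[22,0],[31,14],[32,0]]
[[9,16],[22,0],[31,14],[32,0]]
[[9,16],[22,0],[31,14],[32,0],[43,16],[45,0]]
[[9,16],[22,0],[31,14],[43,16],[45,0]]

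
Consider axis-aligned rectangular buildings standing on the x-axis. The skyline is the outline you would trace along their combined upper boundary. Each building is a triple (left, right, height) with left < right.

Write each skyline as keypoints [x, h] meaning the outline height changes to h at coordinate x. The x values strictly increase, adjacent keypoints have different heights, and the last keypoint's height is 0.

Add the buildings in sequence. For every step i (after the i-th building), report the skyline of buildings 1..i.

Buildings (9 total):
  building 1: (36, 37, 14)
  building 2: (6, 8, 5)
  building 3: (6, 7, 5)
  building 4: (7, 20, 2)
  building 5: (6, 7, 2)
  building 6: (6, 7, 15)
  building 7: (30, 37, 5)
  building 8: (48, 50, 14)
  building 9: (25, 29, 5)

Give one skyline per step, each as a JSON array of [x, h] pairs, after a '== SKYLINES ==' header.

== SKYLINES ==
[[36,14],[37,0]]
[[6,5],[8,0],[36,14],[37,0]]
[[6,5],[8,0],[36,14],[37,0]]
[[6,5],[8,2],[20,0],[36,14],[37,0]]
[[6,5],[8,2],[20,0],[36,14],[37,0]]
[[6,15],[7,5],[8,2],[20,0],[36,14],[37,0]]
[[6,15],[7,5],[8,2],[20,0],[30,5],[36,14],[37,0]]
[[6,15],[7,5],[8,2],[20,0],[30,5],[36,14],[37,0],[48,14],[50,0]]
[[6,15],[7,5],[8,2],[20,0],[25,5],[29,0],[30,5],[36,14],[37,0],[48,14],[50,0]]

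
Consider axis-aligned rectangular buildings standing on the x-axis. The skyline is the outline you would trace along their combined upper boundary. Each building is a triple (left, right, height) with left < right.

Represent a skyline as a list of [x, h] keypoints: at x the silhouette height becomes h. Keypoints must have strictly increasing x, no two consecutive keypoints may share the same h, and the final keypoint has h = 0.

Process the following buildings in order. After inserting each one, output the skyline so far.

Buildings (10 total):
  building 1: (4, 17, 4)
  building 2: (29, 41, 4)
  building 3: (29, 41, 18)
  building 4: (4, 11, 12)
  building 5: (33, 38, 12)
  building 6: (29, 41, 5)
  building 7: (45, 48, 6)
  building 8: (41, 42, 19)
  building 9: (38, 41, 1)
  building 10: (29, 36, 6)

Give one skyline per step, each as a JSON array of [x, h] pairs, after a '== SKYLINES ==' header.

== SKYLINES ==
[[4,4],[17,0]]
[[4,4],[17,0],[29,4],[41,0]]
[[4,4],[17,0],[29,18],[41,0]]
[[4,12],[11,4],[17,0],[29,18],[41,0]]
[[4,12],[11,4],[17,0],[29,18],[41,0]]
[[4,12],[11,4],[17,0],[29,18],[41,0]]
[[4,12],[11,4],[17,0],[29,18],[41,0],[45,6],[48,0]]
[[4,12],[11,4],[17,0],[29,18],[41,19],[42,0],[45,6],[48,0]]
[[4,12],[11,4],[17,0],[29,18],[41,19],[42,0],[45,6],[48,0]]
[[4,12],[11,4],[17,0],[29,18],[41,19],[42,0],[45,6],[48,0]]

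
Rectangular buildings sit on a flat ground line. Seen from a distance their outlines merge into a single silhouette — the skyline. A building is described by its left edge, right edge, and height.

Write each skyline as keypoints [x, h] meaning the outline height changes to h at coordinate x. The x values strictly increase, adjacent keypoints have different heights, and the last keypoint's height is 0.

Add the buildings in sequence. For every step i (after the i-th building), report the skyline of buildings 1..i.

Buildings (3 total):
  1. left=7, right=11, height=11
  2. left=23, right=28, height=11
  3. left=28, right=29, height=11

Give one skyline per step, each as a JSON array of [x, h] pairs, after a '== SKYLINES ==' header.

== SKYLINES ==
[[7,11],[11,0]]
[[7,11],[11,0],[23,11],[28,0]]
[[7,11],[11,0],[23,11],[29,0]]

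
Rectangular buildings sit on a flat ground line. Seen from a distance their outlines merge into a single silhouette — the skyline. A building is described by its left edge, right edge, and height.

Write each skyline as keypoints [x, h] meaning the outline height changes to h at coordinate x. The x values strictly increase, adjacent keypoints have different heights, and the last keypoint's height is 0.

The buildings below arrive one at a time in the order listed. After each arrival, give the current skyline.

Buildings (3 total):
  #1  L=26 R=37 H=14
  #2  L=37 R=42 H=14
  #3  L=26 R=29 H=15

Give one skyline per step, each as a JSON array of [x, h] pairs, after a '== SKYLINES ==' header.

== SKYLINES ==
[[26,14],[37,0]]
[[26,14],[42,0]]
[[26,15],[29,14],[42,0]]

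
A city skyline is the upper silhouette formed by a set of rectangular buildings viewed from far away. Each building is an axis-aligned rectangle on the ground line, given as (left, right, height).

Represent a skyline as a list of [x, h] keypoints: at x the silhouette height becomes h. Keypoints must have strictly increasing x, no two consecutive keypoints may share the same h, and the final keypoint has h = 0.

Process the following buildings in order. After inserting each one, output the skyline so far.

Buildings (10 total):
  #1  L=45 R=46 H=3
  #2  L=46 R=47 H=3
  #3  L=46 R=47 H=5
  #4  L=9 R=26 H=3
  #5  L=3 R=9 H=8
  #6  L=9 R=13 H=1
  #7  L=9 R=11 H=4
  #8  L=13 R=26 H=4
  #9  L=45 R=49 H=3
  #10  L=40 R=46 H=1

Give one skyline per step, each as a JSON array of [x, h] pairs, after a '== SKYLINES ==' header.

== SKYLINES ==
[[45,3],[46,0]]
[[45,3],[47,0]]
[[45,3],[46,5],[47,0]]
[[9,3],[26,0],[45,3],[46,5],[47,0]]
[[3,8],[9,3],[26,0],[45,3],[46,5],[47,0]]
[[3,8],[9,3],[26,0],[45,3],[46,5],[47,0]]
[[3,8],[9,4],[11,3],[26,0],[45,3],[46,5],[47,0]]
[[3,8],[9,4],[11,3],[13,4],[26,0],[45,3],[46,5],[47,0]]
[[3,8],[9,4],[11,3],[13,4],[26,0],[45,3],[46,5],[47,3],[49,0]]
[[3,8],[9,4],[11,3],[13,4],[26,0],[40,1],[45,3],[46,5],[47,3],[49,0]]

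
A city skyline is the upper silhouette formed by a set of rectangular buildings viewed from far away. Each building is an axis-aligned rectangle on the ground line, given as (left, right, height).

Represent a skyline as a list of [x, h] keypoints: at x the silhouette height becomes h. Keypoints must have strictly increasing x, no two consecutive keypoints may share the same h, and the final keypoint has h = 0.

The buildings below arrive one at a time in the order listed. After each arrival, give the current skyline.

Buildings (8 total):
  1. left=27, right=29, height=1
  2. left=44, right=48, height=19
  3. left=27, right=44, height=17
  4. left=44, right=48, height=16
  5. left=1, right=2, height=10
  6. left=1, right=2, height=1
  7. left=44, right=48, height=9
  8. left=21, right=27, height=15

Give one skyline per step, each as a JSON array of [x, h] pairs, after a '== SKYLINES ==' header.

== SKYLINES ==
[[27,1],[29,0]]
[[27,1],[29,0],[44,19],[48,0]]
[[27,17],[44,19],[48,0]]
[[27,17],[44,19],[48,0]]
[[1,10],[2,0],[27,17],[44,19],[48,0]]
[[1,10],[2,0],[27,17],[44,19],[48,0]]
[[1,10],[2,0],[27,17],[44,19],[48,0]]
[[1,10],[2,0],[21,15],[27,17],[44,19],[48,0]]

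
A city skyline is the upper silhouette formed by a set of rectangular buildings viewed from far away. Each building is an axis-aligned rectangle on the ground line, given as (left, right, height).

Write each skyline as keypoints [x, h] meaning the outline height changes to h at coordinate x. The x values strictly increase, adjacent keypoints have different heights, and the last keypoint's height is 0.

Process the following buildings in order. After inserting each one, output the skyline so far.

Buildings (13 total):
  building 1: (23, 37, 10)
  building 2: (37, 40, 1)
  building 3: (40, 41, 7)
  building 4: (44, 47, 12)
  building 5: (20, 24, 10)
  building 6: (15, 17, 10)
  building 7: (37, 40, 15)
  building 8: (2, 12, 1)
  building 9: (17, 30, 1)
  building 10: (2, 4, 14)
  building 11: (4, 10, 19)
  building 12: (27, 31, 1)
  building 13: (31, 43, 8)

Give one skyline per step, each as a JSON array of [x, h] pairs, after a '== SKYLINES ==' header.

== SKYLINES ==
[[23,10],[37,0]]
[[23,10],[37,1],[40,0]]
[[23,10],[37,1],[40,7],[41,0]]
[[23,10],[37,1],[40,7],[41,0],[44,12],[47,0]]
[[20,10],[37,1],[40,7],[41,0],[44,12],[47,0]]
[[15,10],[17,0],[20,10],[37,1],[40,7],[41,0],[44,12],[47,0]]
[[15,10],[17,0],[20,10],[37,15],[40,7],[41,0],[44,12],[47,0]]
[[2,1],[12,0],[15,10],[17,0],[20,10],[37,15],[40,7],[41,0],[44,12],[47,0]]
[[2,1],[12,0],[15,10],[17,1],[20,10],[37,15],[40,7],[41,0],[44,12],[47,0]]
[[2,14],[4,1],[12,0],[15,10],[17,1],[20,10],[37,15],[40,7],[41,0],[44,12],[47,0]]
[[2,14],[4,19],[10,1],[12,0],[15,10],[17,1],[20,10],[37,15],[40,7],[41,0],[44,12],[47,0]]
[[2,14],[4,19],[10,1],[12,0],[15,10],[17,1],[20,10],[37,15],[40,7],[41,0],[44,12],[47,0]]
[[2,14],[4,19],[10,1],[12,0],[15,10],[17,1],[20,10],[37,15],[40,8],[43,0],[44,12],[47,0]]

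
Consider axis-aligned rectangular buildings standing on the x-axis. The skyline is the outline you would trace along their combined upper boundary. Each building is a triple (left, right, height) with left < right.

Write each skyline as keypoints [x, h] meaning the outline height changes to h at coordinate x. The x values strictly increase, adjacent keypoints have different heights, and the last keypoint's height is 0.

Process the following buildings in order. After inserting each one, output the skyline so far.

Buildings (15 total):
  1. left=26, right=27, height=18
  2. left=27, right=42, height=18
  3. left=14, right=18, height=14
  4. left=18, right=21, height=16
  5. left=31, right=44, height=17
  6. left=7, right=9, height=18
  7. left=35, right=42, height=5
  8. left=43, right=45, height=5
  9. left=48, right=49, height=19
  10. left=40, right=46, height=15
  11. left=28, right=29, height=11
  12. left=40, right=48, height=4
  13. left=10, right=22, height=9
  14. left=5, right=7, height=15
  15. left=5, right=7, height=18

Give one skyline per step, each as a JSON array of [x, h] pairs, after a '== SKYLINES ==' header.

== SKYLINES ==
[[26,18],[27,0]]
[[26,18],[42,0]]
[[14,14],[18,0],[26,18],[42,0]]
[[14,14],[18,16],[21,0],[26,18],[42,0]]
[[14,14],[18,16],[21,0],[26,18],[42,17],[44,0]]
[[7,18],[9,0],[14,14],[18,16],[21,0],[26,18],[42,17],[44,0]]
[[7,18],[9,0],[14,14],[18,16],[21,0],[26,18],[42,17],[44,0]]
[[7,18],[9,0],[14,14],[18,16],[21,0],[26,18],[42,17],[44,5],[45,0]]
[[7,18],[9,0],[14,14],[18,16],[21,0],[26,18],[42,17],[44,5],[45,0],[48,19],[49,0]]
[[7,18],[9,0],[14,14],[18,16],[21,0],[26,18],[42,17],[44,15],[46,0],[48,19],[49,0]]
[[7,18],[9,0],[14,14],[18,16],[21,0],[26,18],[42,17],[44,15],[46,0],[48,19],[49,0]]
[[7,18],[9,0],[14,14],[18,16],[21,0],[26,18],[42,17],[44,15],[46,4],[48,19],[49,0]]
[[7,18],[9,0],[10,9],[14,14],[18,16],[21,9],[22,0],[26,18],[42,17],[44,15],[46,4],[48,19],[49,0]]
[[5,15],[7,18],[9,0],[10,9],[14,14],[18,16],[21,9],[22,0],[26,18],[42,17],[44,15],[46,4],[48,19],[49,0]]
[[5,18],[9,0],[10,9],[14,14],[18,16],[21,9],[22,0],[26,18],[42,17],[44,15],[46,4],[48,19],[49,0]]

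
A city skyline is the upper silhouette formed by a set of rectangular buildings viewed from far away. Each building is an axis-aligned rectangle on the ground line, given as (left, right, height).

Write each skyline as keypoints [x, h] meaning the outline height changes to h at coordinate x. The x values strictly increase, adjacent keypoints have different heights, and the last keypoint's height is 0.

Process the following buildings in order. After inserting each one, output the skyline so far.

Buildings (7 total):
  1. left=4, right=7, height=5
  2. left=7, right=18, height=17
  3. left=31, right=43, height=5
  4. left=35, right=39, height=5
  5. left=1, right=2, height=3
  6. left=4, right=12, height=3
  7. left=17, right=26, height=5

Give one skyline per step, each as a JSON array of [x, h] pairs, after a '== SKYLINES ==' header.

== SKYLINES ==
[[4,5],[7,0]]
[[4,5],[7,17],[18,0]]
[[4,5],[7,17],[18,0],[31,5],[43,0]]
[[4,5],[7,17],[18,0],[31,5],[43,0]]
[[1,3],[2,0],[4,5],[7,17],[18,0],[31,5],[43,0]]
[[1,3],[2,0],[4,5],[7,17],[18,0],[31,5],[43,0]]
[[1,3],[2,0],[4,5],[7,17],[18,5],[26,0],[31,5],[43,0]]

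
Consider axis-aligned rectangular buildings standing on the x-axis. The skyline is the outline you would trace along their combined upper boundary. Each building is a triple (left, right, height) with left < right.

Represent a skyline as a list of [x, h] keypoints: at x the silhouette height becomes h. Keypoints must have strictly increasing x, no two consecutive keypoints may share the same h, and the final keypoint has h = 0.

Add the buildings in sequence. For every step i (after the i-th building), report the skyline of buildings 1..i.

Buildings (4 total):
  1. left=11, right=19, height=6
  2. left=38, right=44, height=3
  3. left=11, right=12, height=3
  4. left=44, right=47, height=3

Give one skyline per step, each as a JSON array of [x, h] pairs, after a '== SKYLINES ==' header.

== SKYLINES ==
[[11,6],[19,0]]
[[11,6],[19,0],[38,3],[44,0]]
[[11,6],[19,0],[38,3],[44,0]]
[[11,6],[19,0],[38,3],[47,0]]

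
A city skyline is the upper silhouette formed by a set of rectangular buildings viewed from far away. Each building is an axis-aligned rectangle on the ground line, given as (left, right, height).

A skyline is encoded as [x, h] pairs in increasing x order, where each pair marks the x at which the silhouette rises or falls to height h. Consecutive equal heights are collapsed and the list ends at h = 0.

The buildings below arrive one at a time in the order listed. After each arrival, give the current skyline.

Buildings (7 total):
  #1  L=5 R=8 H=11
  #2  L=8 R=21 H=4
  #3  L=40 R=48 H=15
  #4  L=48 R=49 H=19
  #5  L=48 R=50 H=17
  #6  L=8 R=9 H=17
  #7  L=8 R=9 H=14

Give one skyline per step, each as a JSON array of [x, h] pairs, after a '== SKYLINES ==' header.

== SKYLINES ==
[[5,11],[8,0]]
[[5,11],[8,4],[21,0]]
[[5,11],[8,4],[21,0],[40,15],[48,0]]
[[5,11],[8,4],[21,0],[40,15],[48,19],[49,0]]
[[5,11],[8,4],[21,0],[40,15],[48,19],[49,17],[50,0]]
[[5,11],[8,17],[9,4],[21,0],[40,15],[48,19],[49,17],[50,0]]
[[5,11],[8,17],[9,4],[21,0],[40,15],[48,19],[49,17],[50,0]]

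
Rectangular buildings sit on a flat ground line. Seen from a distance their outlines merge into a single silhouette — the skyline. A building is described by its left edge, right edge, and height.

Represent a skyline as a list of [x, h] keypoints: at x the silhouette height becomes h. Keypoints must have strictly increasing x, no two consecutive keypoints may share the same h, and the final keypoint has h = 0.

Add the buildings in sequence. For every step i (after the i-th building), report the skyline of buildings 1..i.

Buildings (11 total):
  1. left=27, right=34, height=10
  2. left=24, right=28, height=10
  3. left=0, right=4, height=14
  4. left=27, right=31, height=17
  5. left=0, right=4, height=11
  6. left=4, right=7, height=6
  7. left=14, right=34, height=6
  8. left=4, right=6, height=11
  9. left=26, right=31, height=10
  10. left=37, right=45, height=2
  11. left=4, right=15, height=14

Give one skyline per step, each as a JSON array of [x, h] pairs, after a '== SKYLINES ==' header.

== SKYLINES ==
[[27,10],[34,0]]
[[24,10],[34,0]]
[[0,14],[4,0],[24,10],[34,0]]
[[0,14],[4,0],[24,10],[27,17],[31,10],[34,0]]
[[0,14],[4,0],[24,10],[27,17],[31,10],[34,0]]
[[0,14],[4,6],[7,0],[24,10],[27,17],[31,10],[34,0]]
[[0,14],[4,6],[7,0],[14,6],[24,10],[27,17],[31,10],[34,0]]
[[0,14],[4,11],[6,6],[7,0],[14,6],[24,10],[27,17],[31,10],[34,0]]
[[0,14],[4,11],[6,6],[7,0],[14,6],[24,10],[27,17],[31,10],[34,0]]
[[0,14],[4,11],[6,6],[7,0],[14,6],[24,10],[27,17],[31,10],[34,0],[37,2],[45,0]]
[[0,14],[15,6],[24,10],[27,17],[31,10],[34,0],[37,2],[45,0]]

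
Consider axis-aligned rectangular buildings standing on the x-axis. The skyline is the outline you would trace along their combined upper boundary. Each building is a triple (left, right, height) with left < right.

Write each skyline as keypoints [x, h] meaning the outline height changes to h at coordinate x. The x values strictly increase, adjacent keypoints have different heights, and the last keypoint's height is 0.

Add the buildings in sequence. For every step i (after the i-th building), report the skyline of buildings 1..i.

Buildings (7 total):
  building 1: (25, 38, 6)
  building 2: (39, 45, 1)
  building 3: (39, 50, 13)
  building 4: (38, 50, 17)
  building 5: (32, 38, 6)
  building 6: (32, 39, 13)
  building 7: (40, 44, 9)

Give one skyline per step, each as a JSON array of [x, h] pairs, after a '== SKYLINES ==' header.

== SKYLINES ==
[[25,6],[38,0]]
[[25,6],[38,0],[39,1],[45,0]]
[[25,6],[38,0],[39,13],[50,0]]
[[25,6],[38,17],[50,0]]
[[25,6],[38,17],[50,0]]
[[25,6],[32,13],[38,17],[50,0]]
[[25,6],[32,13],[38,17],[50,0]]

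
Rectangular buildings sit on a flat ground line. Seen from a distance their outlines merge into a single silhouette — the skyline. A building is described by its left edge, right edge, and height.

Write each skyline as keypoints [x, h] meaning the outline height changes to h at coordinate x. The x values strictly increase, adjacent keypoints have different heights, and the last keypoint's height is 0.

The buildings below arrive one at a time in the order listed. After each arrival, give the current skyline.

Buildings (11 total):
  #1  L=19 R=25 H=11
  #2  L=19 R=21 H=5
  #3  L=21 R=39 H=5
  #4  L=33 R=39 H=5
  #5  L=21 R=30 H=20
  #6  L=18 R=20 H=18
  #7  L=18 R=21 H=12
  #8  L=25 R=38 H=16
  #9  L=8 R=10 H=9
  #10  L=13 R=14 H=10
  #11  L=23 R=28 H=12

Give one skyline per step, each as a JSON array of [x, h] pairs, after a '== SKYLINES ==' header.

== SKYLINES ==
[[19,11],[25,0]]
[[19,11],[25,0]]
[[19,11],[25,5],[39,0]]
[[19,11],[25,5],[39,0]]
[[19,11],[21,20],[30,5],[39,0]]
[[18,18],[20,11],[21,20],[30,5],[39,0]]
[[18,18],[20,12],[21,20],[30,5],[39,0]]
[[18,18],[20,12],[21,20],[30,16],[38,5],[39,0]]
[[8,9],[10,0],[18,18],[20,12],[21,20],[30,16],[38,5],[39,0]]
[[8,9],[10,0],[13,10],[14,0],[18,18],[20,12],[21,20],[30,16],[38,5],[39,0]]
[[8,9],[10,0],[13,10],[14,0],[18,18],[20,12],[21,20],[30,16],[38,5],[39,0]]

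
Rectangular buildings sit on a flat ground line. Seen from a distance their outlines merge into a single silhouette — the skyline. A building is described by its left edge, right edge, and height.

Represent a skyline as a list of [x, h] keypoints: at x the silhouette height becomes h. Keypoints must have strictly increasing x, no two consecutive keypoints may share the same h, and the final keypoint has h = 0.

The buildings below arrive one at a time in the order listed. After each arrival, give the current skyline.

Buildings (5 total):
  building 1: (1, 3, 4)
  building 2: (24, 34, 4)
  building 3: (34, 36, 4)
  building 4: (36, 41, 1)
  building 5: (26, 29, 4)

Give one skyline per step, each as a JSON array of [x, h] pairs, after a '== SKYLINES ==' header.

== SKYLINES ==
[[1,4],[3,0]]
[[1,4],[3,0],[24,4],[34,0]]
[[1,4],[3,0],[24,4],[36,0]]
[[1,4],[3,0],[24,4],[36,1],[41,0]]
[[1,4],[3,0],[24,4],[36,1],[41,0]]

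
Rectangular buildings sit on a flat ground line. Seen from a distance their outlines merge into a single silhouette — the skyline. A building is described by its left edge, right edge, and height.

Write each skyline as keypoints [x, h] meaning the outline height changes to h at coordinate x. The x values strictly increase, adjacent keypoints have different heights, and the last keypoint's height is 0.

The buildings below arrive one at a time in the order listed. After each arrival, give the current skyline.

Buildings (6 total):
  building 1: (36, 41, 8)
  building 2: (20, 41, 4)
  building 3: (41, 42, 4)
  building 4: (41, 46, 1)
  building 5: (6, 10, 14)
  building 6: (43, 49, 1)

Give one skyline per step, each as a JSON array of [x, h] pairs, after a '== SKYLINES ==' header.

== SKYLINES ==
[[36,8],[41,0]]
[[20,4],[36,8],[41,0]]
[[20,4],[36,8],[41,4],[42,0]]
[[20,4],[36,8],[41,4],[42,1],[46,0]]
[[6,14],[10,0],[20,4],[36,8],[41,4],[42,1],[46,0]]
[[6,14],[10,0],[20,4],[36,8],[41,4],[42,1],[49,0]]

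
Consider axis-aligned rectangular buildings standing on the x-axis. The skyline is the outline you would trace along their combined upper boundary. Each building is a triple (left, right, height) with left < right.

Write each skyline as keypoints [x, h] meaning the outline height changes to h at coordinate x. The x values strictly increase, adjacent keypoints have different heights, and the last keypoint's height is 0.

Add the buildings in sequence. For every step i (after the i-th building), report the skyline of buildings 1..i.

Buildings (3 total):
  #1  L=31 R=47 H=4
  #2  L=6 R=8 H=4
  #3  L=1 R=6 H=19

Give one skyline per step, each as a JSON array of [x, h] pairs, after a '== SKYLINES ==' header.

== SKYLINES ==
[[31,4],[47,0]]
[[6,4],[8,0],[31,4],[47,0]]
[[1,19],[6,4],[8,0],[31,4],[47,0]]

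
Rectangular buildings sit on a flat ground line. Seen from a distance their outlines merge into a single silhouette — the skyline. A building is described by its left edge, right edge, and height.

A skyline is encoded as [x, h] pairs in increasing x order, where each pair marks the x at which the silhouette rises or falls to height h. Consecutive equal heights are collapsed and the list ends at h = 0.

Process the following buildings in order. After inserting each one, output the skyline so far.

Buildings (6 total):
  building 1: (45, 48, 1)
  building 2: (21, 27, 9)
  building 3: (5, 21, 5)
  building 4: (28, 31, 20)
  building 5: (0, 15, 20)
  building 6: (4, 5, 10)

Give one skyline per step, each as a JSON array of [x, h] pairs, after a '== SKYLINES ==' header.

== SKYLINES ==
[[45,1],[48,0]]
[[21,9],[27,0],[45,1],[48,0]]
[[5,5],[21,9],[27,0],[45,1],[48,0]]
[[5,5],[21,9],[27,0],[28,20],[31,0],[45,1],[48,0]]
[[0,20],[15,5],[21,9],[27,0],[28,20],[31,0],[45,1],[48,0]]
[[0,20],[15,5],[21,9],[27,0],[28,20],[31,0],[45,1],[48,0]]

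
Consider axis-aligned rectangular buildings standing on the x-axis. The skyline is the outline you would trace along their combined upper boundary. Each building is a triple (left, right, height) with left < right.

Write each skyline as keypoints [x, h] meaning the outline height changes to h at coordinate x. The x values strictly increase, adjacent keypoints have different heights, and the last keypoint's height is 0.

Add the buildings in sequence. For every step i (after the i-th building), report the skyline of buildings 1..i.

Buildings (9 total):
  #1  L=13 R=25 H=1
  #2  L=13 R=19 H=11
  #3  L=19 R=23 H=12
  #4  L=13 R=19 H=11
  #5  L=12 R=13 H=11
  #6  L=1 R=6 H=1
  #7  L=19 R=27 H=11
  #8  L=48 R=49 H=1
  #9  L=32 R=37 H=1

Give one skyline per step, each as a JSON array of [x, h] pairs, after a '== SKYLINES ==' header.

== SKYLINES ==
[[13,1],[25,0]]
[[13,11],[19,1],[25,0]]
[[13,11],[19,12],[23,1],[25,0]]
[[13,11],[19,12],[23,1],[25,0]]
[[12,11],[19,12],[23,1],[25,0]]
[[1,1],[6,0],[12,11],[19,12],[23,1],[25,0]]
[[1,1],[6,0],[12,11],[19,12],[23,11],[27,0]]
[[1,1],[6,0],[12,11],[19,12],[23,11],[27,0],[48,1],[49,0]]
[[1,1],[6,0],[12,11],[19,12],[23,11],[27,0],[32,1],[37,0],[48,1],[49,0]]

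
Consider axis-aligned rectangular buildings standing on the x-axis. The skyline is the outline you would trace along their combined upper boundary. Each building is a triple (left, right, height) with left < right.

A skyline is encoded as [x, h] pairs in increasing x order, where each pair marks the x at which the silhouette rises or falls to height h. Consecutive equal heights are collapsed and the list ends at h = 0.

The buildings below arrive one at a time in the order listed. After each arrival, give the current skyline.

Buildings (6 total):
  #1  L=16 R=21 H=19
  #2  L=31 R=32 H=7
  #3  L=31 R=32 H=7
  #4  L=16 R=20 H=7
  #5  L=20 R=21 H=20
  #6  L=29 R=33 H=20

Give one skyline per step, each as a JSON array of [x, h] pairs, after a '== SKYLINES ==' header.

== SKYLINES ==
[[16,19],[21,0]]
[[16,19],[21,0],[31,7],[32,0]]
[[16,19],[21,0],[31,7],[32,0]]
[[16,19],[21,0],[31,7],[32,0]]
[[16,19],[20,20],[21,0],[31,7],[32,0]]
[[16,19],[20,20],[21,0],[29,20],[33,0]]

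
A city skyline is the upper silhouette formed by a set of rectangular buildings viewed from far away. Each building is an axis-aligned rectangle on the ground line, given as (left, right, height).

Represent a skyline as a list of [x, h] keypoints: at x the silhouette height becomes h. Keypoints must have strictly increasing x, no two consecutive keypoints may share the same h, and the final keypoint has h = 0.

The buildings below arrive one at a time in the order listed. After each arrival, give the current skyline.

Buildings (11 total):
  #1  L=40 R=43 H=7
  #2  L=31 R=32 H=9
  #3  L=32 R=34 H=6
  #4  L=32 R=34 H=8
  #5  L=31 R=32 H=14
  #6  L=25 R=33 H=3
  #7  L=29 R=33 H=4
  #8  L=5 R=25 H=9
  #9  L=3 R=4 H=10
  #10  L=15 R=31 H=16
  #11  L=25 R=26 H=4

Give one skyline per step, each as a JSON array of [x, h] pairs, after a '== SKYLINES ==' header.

== SKYLINES ==
[[40,7],[43,0]]
[[31,9],[32,0],[40,7],[43,0]]
[[31,9],[32,6],[34,0],[40,7],[43,0]]
[[31,9],[32,8],[34,0],[40,7],[43,0]]
[[31,14],[32,8],[34,0],[40,7],[43,0]]
[[25,3],[31,14],[32,8],[34,0],[40,7],[43,0]]
[[25,3],[29,4],[31,14],[32,8],[34,0],[40,7],[43,0]]
[[5,9],[25,3],[29,4],[31,14],[32,8],[34,0],[40,7],[43,0]]
[[3,10],[4,0],[5,9],[25,3],[29,4],[31,14],[32,8],[34,0],[40,7],[43,0]]
[[3,10],[4,0],[5,9],[15,16],[31,14],[32,8],[34,0],[40,7],[43,0]]
[[3,10],[4,0],[5,9],[15,16],[31,14],[32,8],[34,0],[40,7],[43,0]]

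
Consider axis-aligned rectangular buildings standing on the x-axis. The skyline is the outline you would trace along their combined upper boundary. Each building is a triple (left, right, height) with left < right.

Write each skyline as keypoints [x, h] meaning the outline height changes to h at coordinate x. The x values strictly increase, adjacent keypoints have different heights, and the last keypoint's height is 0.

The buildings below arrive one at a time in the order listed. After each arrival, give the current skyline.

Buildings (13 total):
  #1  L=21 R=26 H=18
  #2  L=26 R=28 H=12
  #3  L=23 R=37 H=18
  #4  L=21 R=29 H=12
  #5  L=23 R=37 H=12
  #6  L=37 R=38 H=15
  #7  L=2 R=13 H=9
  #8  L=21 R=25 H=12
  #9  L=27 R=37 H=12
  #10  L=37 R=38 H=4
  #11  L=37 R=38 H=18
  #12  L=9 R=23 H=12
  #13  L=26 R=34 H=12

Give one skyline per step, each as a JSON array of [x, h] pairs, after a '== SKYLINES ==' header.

== SKYLINES ==
[[21,18],[26,0]]
[[21,18],[26,12],[28,0]]
[[21,18],[37,0]]
[[21,18],[37,0]]
[[21,18],[37,0]]
[[21,18],[37,15],[38,0]]
[[2,9],[13,0],[21,18],[37,15],[38,0]]
[[2,9],[13,0],[21,18],[37,15],[38,0]]
[[2,9],[13,0],[21,18],[37,15],[38,0]]
[[2,9],[13,0],[21,18],[37,15],[38,0]]
[[2,9],[13,0],[21,18],[38,0]]
[[2,9],[9,12],[21,18],[38,0]]
[[2,9],[9,12],[21,18],[38,0]]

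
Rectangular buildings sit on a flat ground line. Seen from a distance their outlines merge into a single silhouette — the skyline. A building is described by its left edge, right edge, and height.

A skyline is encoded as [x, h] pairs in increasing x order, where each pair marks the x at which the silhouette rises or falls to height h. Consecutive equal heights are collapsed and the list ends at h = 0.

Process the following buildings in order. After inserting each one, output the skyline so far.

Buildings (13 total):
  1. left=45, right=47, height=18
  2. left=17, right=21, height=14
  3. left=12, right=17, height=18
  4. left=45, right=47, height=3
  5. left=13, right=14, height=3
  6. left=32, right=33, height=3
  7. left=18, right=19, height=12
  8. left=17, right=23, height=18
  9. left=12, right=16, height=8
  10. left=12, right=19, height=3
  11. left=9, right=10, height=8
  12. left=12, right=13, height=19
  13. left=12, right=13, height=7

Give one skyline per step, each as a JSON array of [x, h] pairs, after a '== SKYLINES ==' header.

== SKYLINES ==
[[45,18],[47,0]]
[[17,14],[21,0],[45,18],[47,0]]
[[12,18],[17,14],[21,0],[45,18],[47,0]]
[[12,18],[17,14],[21,0],[45,18],[47,0]]
[[12,18],[17,14],[21,0],[45,18],[47,0]]
[[12,18],[17,14],[21,0],[32,3],[33,0],[45,18],[47,0]]
[[12,18],[17,14],[21,0],[32,3],[33,0],[45,18],[47,0]]
[[12,18],[23,0],[32,3],[33,0],[45,18],[47,0]]
[[12,18],[23,0],[32,3],[33,0],[45,18],[47,0]]
[[12,18],[23,0],[32,3],[33,0],[45,18],[47,0]]
[[9,8],[10,0],[12,18],[23,0],[32,3],[33,0],[45,18],[47,0]]
[[9,8],[10,0],[12,19],[13,18],[23,0],[32,3],[33,0],[45,18],[47,0]]
[[9,8],[10,0],[12,19],[13,18],[23,0],[32,3],[33,0],[45,18],[47,0]]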